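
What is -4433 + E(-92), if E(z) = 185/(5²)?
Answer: -22128/5 ≈ -4425.6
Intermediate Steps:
E(z) = 37/5 (E(z) = 185/25 = 185*(1/25) = 37/5)
-4433 + E(-92) = -4433 + 37/5 = -22128/5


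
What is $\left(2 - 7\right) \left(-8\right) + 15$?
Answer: $55$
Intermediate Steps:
$\left(2 - 7\right) \left(-8\right) + 15 = \left(-5\right) \left(-8\right) + 15 = 40 + 15 = 55$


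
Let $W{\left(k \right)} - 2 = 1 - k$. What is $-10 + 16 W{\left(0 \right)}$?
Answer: $38$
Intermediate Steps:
$W{\left(k \right)} = 3 - k$ ($W{\left(k \right)} = 2 - \left(-1 + k\right) = 3 - k$)
$-10 + 16 W{\left(0 \right)} = -10 + 16 \left(3 - 0\right) = -10 + 16 \left(3 + 0\right) = -10 + 16 \cdot 3 = -10 + 48 = 38$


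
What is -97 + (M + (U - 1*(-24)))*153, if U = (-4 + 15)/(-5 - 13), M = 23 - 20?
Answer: 7881/2 ≈ 3940.5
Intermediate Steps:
M = 3
U = -11/18 (U = 11/(-18) = 11*(-1/18) = -11/18 ≈ -0.61111)
-97 + (M + (U - 1*(-24)))*153 = -97 + (3 + (-11/18 - 1*(-24)))*153 = -97 + (3 + (-11/18 + 24))*153 = -97 + (3 + 421/18)*153 = -97 + (475/18)*153 = -97 + 8075/2 = 7881/2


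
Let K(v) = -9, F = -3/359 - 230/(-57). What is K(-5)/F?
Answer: -184167/82399 ≈ -2.2351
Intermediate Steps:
F = 82399/20463 (F = -3*1/359 - 230*(-1/57) = -3/359 + 230/57 = 82399/20463 ≈ 4.0267)
K(-5)/F = -9/82399/20463 = -9*20463/82399 = -184167/82399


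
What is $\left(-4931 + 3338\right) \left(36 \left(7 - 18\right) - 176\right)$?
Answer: $911196$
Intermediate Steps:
$\left(-4931 + 3338\right) \left(36 \left(7 - 18\right) - 176\right) = - 1593 \left(36 \left(-11\right) - 176\right) = - 1593 \left(-396 - 176\right) = \left(-1593\right) \left(-572\right) = 911196$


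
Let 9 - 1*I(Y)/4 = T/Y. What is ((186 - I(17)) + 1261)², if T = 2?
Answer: 575760025/289 ≈ 1.9923e+6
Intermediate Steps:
I(Y) = 36 - 8/Y
((186 - I(17)) + 1261)² = ((186 - (36 - 8/17)) + 1261)² = ((186 - 1*604/17) + 1261)² = ((186 - 604/17) + 1261)² = (2558/17 + 1261)² = (23995/17)² = 575760025/289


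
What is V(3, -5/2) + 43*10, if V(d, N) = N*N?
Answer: 1745/4 ≈ 436.25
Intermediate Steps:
V(d, N) = N**2
V(3, -5/2) + 43*10 = (-5/2)**2 + 43*10 = (-5*1/2)**2 + 430 = (-5/2)**2 + 430 = 25/4 + 430 = 1745/4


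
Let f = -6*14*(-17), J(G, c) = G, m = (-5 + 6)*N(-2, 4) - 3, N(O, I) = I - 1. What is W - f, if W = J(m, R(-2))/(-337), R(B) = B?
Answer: -1428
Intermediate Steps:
N(O, I) = -1 + I
m = 0 (m = (-5 + 6)*(-1 + 4) - 3 = 1*3 - 3 = 3 - 3 = 0)
f = 1428 (f = -84*(-17) = 1428)
W = 0 (W = 0/(-337) = 0*(-1/337) = 0)
W - f = 0 - 1*1428 = 0 - 1428 = -1428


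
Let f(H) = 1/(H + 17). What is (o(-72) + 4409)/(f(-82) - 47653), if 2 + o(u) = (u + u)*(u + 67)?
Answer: -111085/1032482 ≈ -0.10759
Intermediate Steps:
f(H) = 1/(17 + H)
o(u) = -2 + 2*u*(67 + u) (o(u) = -2 + (u + u)*(u + 67) = -2 + (2*u)*(67 + u) = -2 + 2*u*(67 + u))
(o(-72) + 4409)/(f(-82) - 47653) = ((-2 + 2*(-72)² + 134*(-72)) + 4409)/(1/(17 - 82) - 47653) = ((-2 + 2*5184 - 9648) + 4409)/(1/(-65) - 47653) = ((-2 + 10368 - 9648) + 4409)/(-1/65 - 47653) = (718 + 4409)/(-3097446/65) = 5127*(-65/3097446) = -111085/1032482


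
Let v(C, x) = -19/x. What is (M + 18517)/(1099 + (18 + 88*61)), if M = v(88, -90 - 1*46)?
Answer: 2518331/881960 ≈ 2.8554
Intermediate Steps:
M = 19/136 (M = -19/(-90 - 1*46) = -19/(-90 - 46) = -19/(-136) = -19*(-1/136) = 19/136 ≈ 0.13971)
(M + 18517)/(1099 + (18 + 88*61)) = (19/136 + 18517)/(1099 + (18 + 88*61)) = 2518331/(136*(1099 + (18 + 5368))) = 2518331/(136*(1099 + 5386)) = (2518331/136)/6485 = (2518331/136)*(1/6485) = 2518331/881960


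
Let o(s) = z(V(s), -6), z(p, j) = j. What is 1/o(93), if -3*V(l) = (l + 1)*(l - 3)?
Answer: -1/6 ≈ -0.16667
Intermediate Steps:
V(l) = -(1 + l)*(-3 + l)/3 (V(l) = -(l + 1)*(l - 3)/3 = -(1 + l)*(-3 + l)/3)
o(s) = -6
1/o(93) = 1/(-6) = -1/6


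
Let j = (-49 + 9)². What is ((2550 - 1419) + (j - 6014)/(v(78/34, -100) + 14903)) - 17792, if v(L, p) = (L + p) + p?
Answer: -2082579214/124995 ≈ -16661.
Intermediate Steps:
v(L, p) = L + 2*p
j = 1600 (j = (-40)² = 1600)
((2550 - 1419) + (j - 6014)/(v(78/34, -100) + 14903)) - 17792 = ((2550 - 1419) + (1600 - 6014)/((78/34 + 2*(-100)) + 14903)) - 17792 = (1131 - 4414/((78*(1/34) - 200) + 14903)) - 17792 = (1131 - 4414/((39/17 - 200) + 14903)) - 17792 = (1131 - 4414/(-3361/17 + 14903)) - 17792 = (1131 - 4414/249990/17) - 17792 = (1131 - 4414*17/249990) - 17792 = (1131 - 37519/124995) - 17792 = 141331826/124995 - 17792 = -2082579214/124995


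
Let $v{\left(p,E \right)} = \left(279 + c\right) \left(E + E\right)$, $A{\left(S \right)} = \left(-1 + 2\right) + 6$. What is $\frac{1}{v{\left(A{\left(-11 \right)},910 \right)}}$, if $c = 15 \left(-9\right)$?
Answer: $\frac{1}{262080} \approx 3.8156 \cdot 10^{-6}$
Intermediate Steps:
$A{\left(S \right)} = 7$ ($A{\left(S \right)} = 1 + 6 = 7$)
$c = -135$
$v{\left(p,E \right)} = 288 E$ ($v{\left(p,E \right)} = \left(279 - 135\right) \left(E + E\right) = 144 \cdot 2 E = 288 E$)
$\frac{1}{v{\left(A{\left(-11 \right)},910 \right)}} = \frac{1}{288 \cdot 910} = \frac{1}{262080}$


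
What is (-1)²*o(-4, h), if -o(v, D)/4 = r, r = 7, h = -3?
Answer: -28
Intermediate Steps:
o(v, D) = -28 (o(v, D) = -4*7 = -28)
(-1)²*o(-4, h) = (-1)²*(-28) = 1*(-28) = -28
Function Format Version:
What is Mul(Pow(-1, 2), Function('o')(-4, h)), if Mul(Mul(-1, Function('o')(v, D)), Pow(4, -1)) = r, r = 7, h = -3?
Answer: -28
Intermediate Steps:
Function('o')(v, D) = -28 (Function('o')(v, D) = Mul(-4, 7) = -28)
Mul(Pow(-1, 2), Function('o')(-4, h)) = Mul(Pow(-1, 2), -28) = Mul(1, -28) = -28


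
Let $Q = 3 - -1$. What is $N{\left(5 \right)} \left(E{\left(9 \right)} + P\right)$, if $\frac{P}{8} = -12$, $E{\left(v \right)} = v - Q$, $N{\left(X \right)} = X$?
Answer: $-455$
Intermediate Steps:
$Q = 4$ ($Q = 3 + 1 = 4$)
$E{\left(v \right)} = -4 + v$ ($E{\left(v \right)} = v - 4 = -4 + v$)
$P = -96$ ($P = 8 \left(-12\right) = -96$)
$N{\left(5 \right)} \left(E{\left(9 \right)} + P\right) = 5 \left(\left(-4 + 9\right) - 96\right) = 5 \left(5 - 96\right) = 5 \left(-91\right) = -455$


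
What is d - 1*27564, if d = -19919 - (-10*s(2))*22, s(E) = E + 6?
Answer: -45723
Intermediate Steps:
s(E) = 6 + E
d = -18159 (d = -19919 - (-10*(6 + 2))*22 = -19919 - (-10*8)*22 = -19919 - (-80)*22 = -19919 - 1*(-1760) = -19919 + 1760 = -18159)
d - 1*27564 = -18159 - 1*27564 = -18159 - 27564 = -45723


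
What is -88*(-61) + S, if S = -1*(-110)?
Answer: 5478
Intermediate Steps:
S = 110
-88*(-61) + S = -88*(-61) + 110 = 5368 + 110 = 5478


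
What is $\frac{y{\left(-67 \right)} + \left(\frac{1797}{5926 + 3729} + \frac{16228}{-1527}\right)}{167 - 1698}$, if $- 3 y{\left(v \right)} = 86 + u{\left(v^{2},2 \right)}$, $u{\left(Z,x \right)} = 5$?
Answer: $\frac{200382422}{7523938745} \approx 0.026633$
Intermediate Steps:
$y{\left(v \right)} = - \frac{91}{3}$ ($y{\left(v \right)} = - \frac{86 + 5}{3} = \left(- \frac{1}{3}\right) 91 = - \frac{91}{3}$)
$\frac{y{\left(-67 \right)} + \left(\frac{1797}{5926 + 3729} + \frac{16228}{-1527}\right)}{167 - 1698} = \frac{- \frac{91}{3} + \left(\frac{1797}{5926 + 3729} + \frac{16228}{-1527}\right)}{167 - 1698} = \frac{- \frac{91}{3} + \left(\frac{1797}{9655} + 16228 \left(- \frac{1}{1527}\right)\right)}{-1531} = \left(- \frac{91}{3} + \left(1797 \cdot \frac{1}{9655} - \frac{16228}{1527}\right)\right) \left(- \frac{1}{1531}\right) = \left(- \frac{91}{3} + \left(\frac{1797}{9655} - \frac{16228}{1527}\right)\right) \left(- \frac{1}{1531}\right) = \left(- \frac{91}{3} - \frac{153937321}{14743185}\right) \left(- \frac{1}{1531}\right) = \left(- \frac{200382422}{4914395}\right) \left(- \frac{1}{1531}\right) = \frac{200382422}{7523938745}$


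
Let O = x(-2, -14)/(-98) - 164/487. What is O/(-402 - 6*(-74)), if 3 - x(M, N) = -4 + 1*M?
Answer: -20455/2004492 ≈ -0.010205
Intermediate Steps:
x(M, N) = 7 - M (x(M, N) = 3 - (-4 + 1*M) = 3 - (-4 + M) = 3 + (4 - M) = 7 - M)
O = -20455/47726 (O = (7 - 1*(-2))/(-98) - 164/487 = (7 + 2)*(-1/98) - 164*1/487 = 9*(-1/98) - 164/487 = -9/98 - 164/487 = -20455/47726 ≈ -0.42859)
O/(-402 - 6*(-74)) = -20455/(47726*(-402 - 6*(-74))) = -20455/(47726*(-402 - 1*(-444))) = -20455/(47726*(-402 + 444)) = -20455/47726/42 = -20455/47726*1/42 = -20455/2004492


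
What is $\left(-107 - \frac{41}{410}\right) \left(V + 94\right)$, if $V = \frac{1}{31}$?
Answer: $- \frac{624393}{62} \approx -10071.0$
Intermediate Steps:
$V = \frac{1}{31} \approx 0.032258$
$\left(-107 - \frac{41}{410}\right) \left(V + 94\right) = \left(-107 - \frac{41}{410}\right) \left(\frac{1}{31} + 94\right) = \left(-107 - \frac{1}{10}\right) \frac{2915}{31} = \left(- \frac{1071}{10}\right) \frac{2915}{31} = - \frac{624393}{62}$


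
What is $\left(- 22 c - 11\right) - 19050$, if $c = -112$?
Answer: $-16597$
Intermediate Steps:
$\left(- 22 c - 11\right) - 19050 = \left(\left(-22\right) \left(-112\right) - 11\right) - 19050 = \left(2464 - 11\right) - 19050 = 2453 - 19050 = -16597$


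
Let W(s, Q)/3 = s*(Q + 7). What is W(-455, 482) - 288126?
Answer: -955611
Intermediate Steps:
W(s, Q) = 3*s*(7 + Q) (W(s, Q) = 3*(s*(Q + 7)) = 3*(s*(7 + Q)) = 3*s*(7 + Q))
W(-455, 482) - 288126 = 3*(-455)*(7 + 482) - 288126 = 3*(-455)*489 - 288126 = -667485 - 288126 = -955611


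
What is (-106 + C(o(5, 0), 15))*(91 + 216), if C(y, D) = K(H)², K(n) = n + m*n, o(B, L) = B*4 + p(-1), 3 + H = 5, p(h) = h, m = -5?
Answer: -12894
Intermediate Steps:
H = 2 (H = -3 + 5 = 2)
o(B, L) = -1 + 4*B (o(B, L) = B*4 - 1 = 4*B - 1 = -1 + 4*B)
K(n) = -4*n (K(n) = n - 5*n = -4*n)
C(y, D) = 64 (C(y, D) = (-4*2)² = (-8)² = 64)
(-106 + C(o(5, 0), 15))*(91 + 216) = (-106 + 64)*(91 + 216) = -42*307 = -12894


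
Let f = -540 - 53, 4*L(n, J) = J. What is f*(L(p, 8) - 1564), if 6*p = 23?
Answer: 926266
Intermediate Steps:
p = 23/6 (p = (1/6)*23 = 23/6 ≈ 3.8333)
L(n, J) = J/4
f = -593
f*(L(p, 8) - 1564) = -593*((1/4)*8 - 1564) = -593*(2 - 1564) = -593*(-1562) = 926266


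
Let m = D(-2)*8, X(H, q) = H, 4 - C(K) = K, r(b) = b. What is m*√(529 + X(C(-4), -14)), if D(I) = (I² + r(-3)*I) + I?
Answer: 64*√537 ≈ 1483.1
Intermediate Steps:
C(K) = 4 - K
D(I) = I² - 2*I (D(I) = (I² - 3*I) + I = I² - 2*I)
m = 64 (m = -2*(-2 - 2)*8 = -2*(-4)*8 = 8*8 = 64)
m*√(529 + X(C(-4), -14)) = 64*√(529 + (4 - 1*(-4))) = 64*√(529 + (4 + 4)) = 64*√(529 + 8) = 64*√537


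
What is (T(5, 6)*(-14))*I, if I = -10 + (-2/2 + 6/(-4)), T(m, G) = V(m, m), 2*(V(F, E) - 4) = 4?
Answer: 1050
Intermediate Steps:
V(F, E) = 6 (V(F, E) = 4 + (½)*4 = 4 + 2 = 6)
T(m, G) = 6
I = -25/2 (I = -10 + (-2*½ + 6*(-¼)) = -10 + (-1 - 3/2) = -10 - 5/2 = -25/2 ≈ -12.500)
(T(5, 6)*(-14))*I = (6*(-14))*(-25/2) = -84*(-25/2) = 1050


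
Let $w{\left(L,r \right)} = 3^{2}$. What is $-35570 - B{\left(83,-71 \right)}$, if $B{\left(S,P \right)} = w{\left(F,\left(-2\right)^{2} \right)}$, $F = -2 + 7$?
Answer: $-35579$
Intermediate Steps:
$F = 5$
$w{\left(L,r \right)} = 9$
$B{\left(S,P \right)} = 9$
$-35570 - B{\left(83,-71 \right)} = -35570 - 9 = -35579$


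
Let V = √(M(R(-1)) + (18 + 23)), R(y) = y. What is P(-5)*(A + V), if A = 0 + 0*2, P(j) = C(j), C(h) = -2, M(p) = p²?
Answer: -2*√42 ≈ -12.961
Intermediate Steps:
P(j) = -2
V = √42 (V = √((-1)² + (18 + 23)) = √(1 + 41) = √42 ≈ 6.4807)
A = 0 (A = 0 + 0 = 0)
P(-5)*(A + V) = -2*(0 + √42) = -2*√42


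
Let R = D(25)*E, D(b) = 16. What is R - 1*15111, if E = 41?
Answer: -14455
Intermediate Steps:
R = 656 (R = 16*41 = 656)
R - 1*15111 = 656 - 1*15111 = 656 - 15111 = -14455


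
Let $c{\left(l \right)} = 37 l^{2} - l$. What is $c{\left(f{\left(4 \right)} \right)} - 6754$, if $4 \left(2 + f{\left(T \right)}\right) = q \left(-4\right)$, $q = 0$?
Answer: $-6604$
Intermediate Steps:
$f{\left(T \right)} = -2$ ($f{\left(T \right)} = -2 + \frac{0 \left(-4\right)}{4} = -2 + \frac{1}{4} \cdot 0 = -2 + 0 = -2$)
$c{\left(l \right)} = - l + 37 l^{2}$
$c{\left(f{\left(4 \right)} \right)} - 6754 = - 2 \left(-1 + 37 \left(-2\right)\right) - 6754 = - 2 \left(-1 - 74\right) - 6754 = \left(-2\right) \left(-75\right) - 6754 = 150 - 6754 = -6604$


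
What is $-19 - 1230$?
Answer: $-1249$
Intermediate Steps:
$-19 - 1230 = -1249$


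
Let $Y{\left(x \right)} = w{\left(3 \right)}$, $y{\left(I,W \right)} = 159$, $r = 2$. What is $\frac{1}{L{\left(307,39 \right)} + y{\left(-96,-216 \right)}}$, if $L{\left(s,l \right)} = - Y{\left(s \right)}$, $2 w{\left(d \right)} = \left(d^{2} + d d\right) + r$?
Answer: $\frac{1}{149} \approx 0.0067114$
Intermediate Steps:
$w{\left(d \right)} = 1 + d^{2}$ ($w{\left(d \right)} = \frac{\left(d^{2} + d d\right) + 2}{2} = \frac{\left(d^{2} + d^{2}\right) + 2}{2} = \frac{2 d^{2} + 2}{2} = \frac{2 + 2 d^{2}}{2} = 1 + d^{2}$)
$Y{\left(x \right)} = 10$ ($Y{\left(x \right)} = 1 + 3^{2} = 1 + 9 = 10$)
$L{\left(s,l \right)} = -10$ ($L{\left(s,l \right)} = \left(-1\right) 10 = -10$)
$\frac{1}{L{\left(307,39 \right)} + y{\left(-96,-216 \right)}} = \frac{1}{-10 + 159} = \frac{1}{149}$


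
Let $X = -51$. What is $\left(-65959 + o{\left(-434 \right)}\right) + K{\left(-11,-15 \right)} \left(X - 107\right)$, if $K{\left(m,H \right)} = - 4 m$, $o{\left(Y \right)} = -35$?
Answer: $-72946$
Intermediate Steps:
$\left(-65959 + o{\left(-434 \right)}\right) + K{\left(-11,-15 \right)} \left(X - 107\right) = \left(-65959 - 35\right) + \left(-4\right) \left(-11\right) \left(-51 - 107\right) = -65994 + 44 \left(-158\right) = -65994 - 6952 = -72946$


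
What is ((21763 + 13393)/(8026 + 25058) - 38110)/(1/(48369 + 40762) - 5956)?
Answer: 28094003940751/4390778087685 ≈ 6.3984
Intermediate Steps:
((21763 + 13393)/(8026 + 25058) - 38110)/(1/(48369 + 40762) - 5956) = (35156/33084 - 38110)/(1/89131 - 5956) = (35156*(1/33084) - 38110)/(1/89131 - 5956) = (8789/8271 - 38110)/(-530864235/89131) = -315199021/8271*(-89131/530864235) = 28094003940751/4390778087685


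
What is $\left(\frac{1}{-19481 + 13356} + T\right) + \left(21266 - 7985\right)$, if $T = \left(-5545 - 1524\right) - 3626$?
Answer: $\frac{15839249}{6125} \approx 2586.0$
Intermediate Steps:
$T = -10695$ ($T = -7069 - 3626 = -10695$)
$\left(\frac{1}{-19481 + 13356} + T\right) + \left(21266 - 7985\right) = \left(\frac{1}{-19481 + 13356} - 10695\right) + \left(21266 - 7985\right) = \left(\frac{1}{-6125} - 10695\right) + 13281 = \left(- \frac{1}{6125} - 10695\right) + 13281 = - \frac{65506876}{6125} + 13281 = \frac{15839249}{6125}$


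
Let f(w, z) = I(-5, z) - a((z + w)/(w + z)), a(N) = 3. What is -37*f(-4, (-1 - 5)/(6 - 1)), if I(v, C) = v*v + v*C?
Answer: -1036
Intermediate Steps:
I(v, C) = v² + C*v
f(w, z) = 22 - 5*z (f(w, z) = -5*(z - 5) - 1*3 = -5*(-5 + z) - 3 = (25 - 5*z) - 3 = 22 - 5*z)
-37*f(-4, (-1 - 5)/(6 - 1)) = -37*(22 - 5*(-1 - 5)/(6 - 1)) = -37*(22 - (-30)/5) = -37*(22 - 5*(-6/5)) = -37*(22 + 6) = -37*28 = -1036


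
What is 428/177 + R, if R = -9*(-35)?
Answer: 56183/177 ≈ 317.42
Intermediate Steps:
R = 315
428/177 + R = 428/177 + 315 = 56183/177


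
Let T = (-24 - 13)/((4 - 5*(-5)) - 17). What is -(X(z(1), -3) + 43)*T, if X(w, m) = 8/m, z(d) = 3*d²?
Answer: 4477/36 ≈ 124.36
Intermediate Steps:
T = -37/12 (T = -37/((4 + 25) - 17) = -37/(29 - 17) = -37/12 ≈ -3.0833)
-(X(z(1), -3) + 43)*T = -(8/(-3) + 43)*(-37)/12 = -(8*(-⅓) + 43)*(-37)/12 = -(-8/3 + 43)*(-37)/12 = -121*(-37)/(3*12) = -1*(-4477/36) = 4477/36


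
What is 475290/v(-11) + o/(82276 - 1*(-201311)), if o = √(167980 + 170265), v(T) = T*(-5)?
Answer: 95058/11 + √338245/283587 ≈ 8641.6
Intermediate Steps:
v(T) = -5*T
o = √338245 ≈ 581.59
475290/v(-11) + o/(82276 - 1*(-201311)) = 475290/((-5*(-11))) + √338245/(82276 - 1*(-201311)) = 475290/55 + √338245/(82276 + 201311) = 475290*(1/55) + √338245/283587 = 95058/11 + √338245*(1/283587) = 95058/11 + √338245/283587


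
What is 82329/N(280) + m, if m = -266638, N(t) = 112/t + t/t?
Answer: -1454821/7 ≈ -2.0783e+5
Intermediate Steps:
N(t) = 1 + 112/t (N(t) = 112/t + 1 = 1 + 112/t)
82329/N(280) + m = 82329/(((112 + 280)/280)) - 266638 = 82329/(((1/280)*392)) - 266638 = 82329/(7/5) - 266638 = 82329*(5/7) - 266638 = 411645/7 - 266638 = -1454821/7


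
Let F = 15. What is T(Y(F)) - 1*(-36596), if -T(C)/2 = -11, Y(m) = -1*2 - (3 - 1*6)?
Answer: 36618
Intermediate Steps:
Y(m) = 1 (Y(m) = -2 - (3 - 6) = -2 - 1*(-3) = -2 + 3 = 1)
T(C) = 22 (T(C) = -2*(-11) = 22)
T(Y(F)) - 1*(-36596) = 22 - 1*(-36596) = 22 + 36596 = 36618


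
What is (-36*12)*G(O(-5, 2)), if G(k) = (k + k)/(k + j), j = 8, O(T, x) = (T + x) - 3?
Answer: 2592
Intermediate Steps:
O(T, x) = -3 + T + x
G(k) = 2*k/(8 + k) (G(k) = (k + k)/(k + 8) = (2*k)/(8 + k) = 2*k/(8 + k))
(-36*12)*G(O(-5, 2)) = (-36*12)*(2*(-3 - 5 + 2)/(8 + (-3 - 5 + 2))) = -864*(-6)/(8 - 6) = -864*(-6)/2 = -432*(-6) = 2592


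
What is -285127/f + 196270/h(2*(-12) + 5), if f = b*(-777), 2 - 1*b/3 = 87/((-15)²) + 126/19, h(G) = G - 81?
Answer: -110408383279/55563270 ≈ -1987.1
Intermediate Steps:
h(G) = -81 + G
b = -7151/475 (b = 6 - 3*(87/((-15)²) + 126/19) = 6 - 3*(87/225 + 126*(1/19)) = 6 - 3*(87*(1/225) + 126/19) = 6 - 3*(29/75 + 126/19) = 6 - 3*10001/1425 = 6 - 10001/475 = -7151/475 ≈ -15.055)
f = 5556327/475 (f = -7151/475*(-777) = 5556327/475 ≈ 11698.)
-285127/f + 196270/h(2*(-12) + 5) = -285127/5556327/475 + 196270/(-81 + (2*(-12) + 5)) = -285127*475/5556327 + 196270/(-81 + (-24 + 5)) = -135435325/5556327 + 196270/(-81 - 19) = -135435325/5556327 + 196270/(-100) = -135435325/5556327 + 196270*(-1/100) = -135435325/5556327 - 19627/10 = -110408383279/55563270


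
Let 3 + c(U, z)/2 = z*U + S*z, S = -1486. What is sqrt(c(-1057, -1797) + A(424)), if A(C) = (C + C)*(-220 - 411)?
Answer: 4*sqrt(537778) ≈ 2933.3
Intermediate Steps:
c(U, z) = -6 - 2972*z + 2*U*z (c(U, z) = -6 + 2*(z*U - 1486*z) = -6 + 2*(U*z - 1486*z) = -6 + 2*(-1486*z + U*z) = -6 + (-2972*z + 2*U*z) = -6 - 2972*z + 2*U*z)
A(C) = -1262*C (A(C) = (2*C)*(-631) = -1262*C)
sqrt(c(-1057, -1797) + A(424)) = sqrt((-6 - 2972*(-1797) + 2*(-1057)*(-1797)) - 1262*424) = sqrt((-6 + 5340684 + 3798858) - 535088) = sqrt(9139536 - 535088) = sqrt(8604448) = 4*sqrt(537778)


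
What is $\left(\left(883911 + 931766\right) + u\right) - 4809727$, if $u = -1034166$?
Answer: $-4028216$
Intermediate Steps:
$\left(\left(883911 + 931766\right) + u\right) - 4809727 = \left(\left(883911 + 931766\right) - 1034166\right) - 4809727 = \left(1815677 - 1034166\right) - 4809727 = 781511 - 4809727 = -4028216$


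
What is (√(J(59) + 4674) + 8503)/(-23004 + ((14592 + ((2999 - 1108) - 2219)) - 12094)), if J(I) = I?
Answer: -773/1894 - √4733/20834 ≈ -0.41143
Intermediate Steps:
(√(J(59) + 4674) + 8503)/(-23004 + ((14592 + ((2999 - 1108) - 2219)) - 12094)) = (√(59 + 4674) + 8503)/(-23004 + ((14592 + ((2999 - 1108) - 2219)) - 12094)) = (√4733 + 8503)/(-23004 + ((14592 + (1891 - 2219)) - 12094)) = (8503 + √4733)/(-23004 + ((14592 - 328) - 12094)) = (8503 + √4733)/(-23004 + (14264 - 12094)) = (8503 + √4733)/(-23004 + 2170) = (8503 + √4733)/(-20834) = (8503 + √4733)*(-1/20834) = -773/1894 - √4733/20834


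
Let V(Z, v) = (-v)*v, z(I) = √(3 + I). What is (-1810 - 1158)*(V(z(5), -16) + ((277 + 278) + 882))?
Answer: -3505208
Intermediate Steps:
V(Z, v) = -v²
(-1810 - 1158)*(V(z(5), -16) + ((277 + 278) + 882)) = (-1810 - 1158)*(-1*(-16)² + ((277 + 278) + 882)) = -2968*(-1*256 + (555 + 882)) = -2968*(-256 + 1437) = -2968*1181 = -3505208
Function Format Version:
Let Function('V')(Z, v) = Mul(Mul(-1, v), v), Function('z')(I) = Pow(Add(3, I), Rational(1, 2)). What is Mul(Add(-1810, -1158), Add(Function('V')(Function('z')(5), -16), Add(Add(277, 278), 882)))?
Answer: -3505208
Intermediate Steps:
Function('V')(Z, v) = Mul(-1, Pow(v, 2))
Mul(Add(-1810, -1158), Add(Function('V')(Function('z')(5), -16), Add(Add(277, 278), 882))) = Mul(Add(-1810, -1158), Add(Mul(-1, Pow(-16, 2)), Add(Add(277, 278), 882))) = Mul(-2968, Add(Mul(-1, 256), Add(555, 882))) = Mul(-2968, Add(-256, 1437)) = Mul(-2968, 1181) = -3505208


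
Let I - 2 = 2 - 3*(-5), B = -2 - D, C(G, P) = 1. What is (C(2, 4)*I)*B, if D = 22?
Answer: -456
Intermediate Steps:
B = -24 (B = -2 - 1*22 = -2 - 22 = -24)
I = 19 (I = 2 + (2 - 3*(-5)) = 2 + (2 + 15) = 2 + 17 = 19)
(C(2, 4)*I)*B = (1*19)*(-24) = 19*(-24) = -456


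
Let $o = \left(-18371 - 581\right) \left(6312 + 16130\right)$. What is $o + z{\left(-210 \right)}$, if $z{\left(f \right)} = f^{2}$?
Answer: $-425276684$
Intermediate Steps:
$o = -425320784$ ($o = \left(-18952\right) 22442 = -425320784$)
$o + z{\left(-210 \right)} = -425320784 + \left(-210\right)^{2} = -425320784 + 44100 = -425276684$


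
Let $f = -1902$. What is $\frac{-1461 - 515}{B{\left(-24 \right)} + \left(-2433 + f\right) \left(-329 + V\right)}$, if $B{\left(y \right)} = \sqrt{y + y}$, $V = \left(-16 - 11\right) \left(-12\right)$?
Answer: $- \frac{14276600}{156601891} + \frac{7904 i \sqrt{3}}{469805673} \approx -0.091165 + 2.914 \cdot 10^{-5} i$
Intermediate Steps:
$V = 324$ ($V = \left(-27\right) \left(-12\right) = 324$)
$B{\left(y \right)} = \sqrt{2} \sqrt{y}$ ($B{\left(y \right)} = \sqrt{2 y} = \sqrt{2} \sqrt{y}$)
$\frac{-1461 - 515}{B{\left(-24 \right)} + \left(-2433 + f\right) \left(-329 + V\right)} = \frac{-1461 - 515}{\sqrt{2} \sqrt{-24} + \left(-2433 - 1902\right) \left(-329 + 324\right)} = - \frac{1976}{\sqrt{2} \cdot 2 i \sqrt{6} - -21675} = - \frac{1976}{4 i \sqrt{3} + 21675} = - \frac{1976}{21675 + 4 i \sqrt{3}}$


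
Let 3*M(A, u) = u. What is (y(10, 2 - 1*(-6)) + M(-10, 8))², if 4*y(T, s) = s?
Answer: 196/9 ≈ 21.778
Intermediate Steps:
M(A, u) = u/3
y(T, s) = s/4
(y(10, 2 - 1*(-6)) + M(-10, 8))² = ((2 - 1*(-6))/4 + (⅓)*8)² = ((2 + 6)/4 + 8/3)² = ((¼)*8 + 8/3)² = (2 + 8/3)² = (14/3)² = 196/9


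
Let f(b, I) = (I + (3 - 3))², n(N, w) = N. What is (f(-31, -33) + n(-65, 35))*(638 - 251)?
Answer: 396288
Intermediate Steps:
f(b, I) = I² (f(b, I) = (I + 0)² = I²)
(f(-31, -33) + n(-65, 35))*(638 - 251) = ((-33)² - 65)*(638 - 251) = (1089 - 65)*387 = 1024*387 = 396288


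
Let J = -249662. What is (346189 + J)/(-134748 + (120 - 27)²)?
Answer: -96527/126099 ≈ -0.76549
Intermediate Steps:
(346189 + J)/(-134748 + (120 - 27)²) = (346189 - 249662)/(-134748 + (120 - 27)²) = 96527/(-134748 + 93²) = 96527/(-134748 + 8649) = 96527/(-126099) = 96527*(-1/126099) = -96527/126099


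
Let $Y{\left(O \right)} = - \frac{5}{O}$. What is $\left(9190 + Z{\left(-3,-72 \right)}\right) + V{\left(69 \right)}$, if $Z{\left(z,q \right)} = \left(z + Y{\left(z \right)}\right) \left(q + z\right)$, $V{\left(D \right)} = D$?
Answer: $9359$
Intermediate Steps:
$Z{\left(z,q \right)} = \left(q + z\right) \left(z - \frac{5}{z}\right)$ ($Z{\left(z,q \right)} = \left(z - \frac{5}{z}\right) \left(q + z\right) = \left(q + z\right) \left(z - \frac{5}{z}\right)$)
$\left(9190 + Z{\left(-3,-72 \right)}\right) + V{\left(69 \right)} = \left(9190 - \left(-211 - 9 + 120\right)\right) + 69 = \left(9190 + \left(-5 + 9 + 216 - \left(-360\right) \left(- \frac{1}{3}\right)\right)\right) + 69 = \left(9190 + \left(-5 + 9 + 216 - 120\right)\right) + 69 = \left(9190 + 100\right) + 69 = 9290 + 69 = 9359$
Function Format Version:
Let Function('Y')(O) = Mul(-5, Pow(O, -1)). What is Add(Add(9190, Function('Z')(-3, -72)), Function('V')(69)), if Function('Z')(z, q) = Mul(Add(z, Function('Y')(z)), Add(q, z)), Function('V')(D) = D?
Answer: 9359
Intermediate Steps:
Function('Z')(z, q) = Mul(Add(q, z), Add(z, Mul(-5, Pow(z, -1)))) (Function('Z')(z, q) = Mul(Add(z, Mul(-5, Pow(z, -1))), Add(q, z)) = Mul(Add(q, z), Add(z, Mul(-5, Pow(z, -1)))))
Add(Add(9190, Function('Z')(-3, -72)), Function('V')(69)) = Add(Add(9190, Add(-5, Pow(-3, 2), Mul(-72, -3), Mul(-5, -72, Pow(-3, -1)))), 69) = Add(Add(9190, Add(-5, 9, 216, Mul(-5, -72, Rational(-1, 3)))), 69) = Add(Add(9190, Add(-5, 9, 216, -120)), 69) = Add(Add(9190, 100), 69) = Add(9290, 69) = 9359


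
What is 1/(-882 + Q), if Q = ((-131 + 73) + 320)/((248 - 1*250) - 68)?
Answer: -35/31001 ≈ -0.0011290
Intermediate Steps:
Q = -131/35 (Q = (-58 + 320)/((248 - 250) - 68) = 262/(-2 - 68) = 262/(-70) = 262*(-1/70) = -131/35 ≈ -3.7429)
1/(-882 + Q) = 1/(-882 - 131/35) = 1/(-31001/35) = -35/31001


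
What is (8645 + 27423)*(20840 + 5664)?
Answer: 955946272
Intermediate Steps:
(8645 + 27423)*(20840 + 5664) = 36068*26504 = 955946272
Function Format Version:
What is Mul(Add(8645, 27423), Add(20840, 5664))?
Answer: 955946272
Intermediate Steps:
Mul(Add(8645, 27423), Add(20840, 5664)) = Mul(36068, 26504) = 955946272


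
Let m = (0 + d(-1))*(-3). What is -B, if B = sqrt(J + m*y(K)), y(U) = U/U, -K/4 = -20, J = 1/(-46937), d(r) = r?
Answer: -sqrt(6609198970)/46937 ≈ -1.7320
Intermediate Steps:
J = -1/46937 ≈ -2.1305e-5
K = 80 (K = -4*(-20) = 80)
y(U) = 1
m = 3 (m = (0 - 1)*(-3) = -1*(-3) = 3)
B = sqrt(6609198970)/46937 (B = sqrt(-1/46937 + 3*1) = sqrt(-1/46937 + 3) = sqrt(140810/46937) = sqrt(6609198970)/46937 ≈ 1.7320)
-B = -sqrt(6609198970)/46937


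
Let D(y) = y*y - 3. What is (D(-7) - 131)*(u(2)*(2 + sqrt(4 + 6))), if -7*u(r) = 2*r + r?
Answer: 1020/7 + 510*sqrt(10)/7 ≈ 376.11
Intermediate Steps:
D(y) = -3 + y**2 (D(y) = y**2 - 3 = -3 + y**2)
u(r) = -3*r/7 (u(r) = -(2*r + r)/7 = -3*r/7)
(D(-7) - 131)*(u(2)*(2 + sqrt(4 + 6))) = ((-3 + (-7)**2) - 131)*((-3/7*2)*(2 + sqrt(4 + 6))) = ((-3 + 49) - 131)*(-6*(2 + sqrt(10))/7) = (46 - 131)*(-12/7 - 6*sqrt(10)/7) = -85*(-12/7 - 6*sqrt(10)/7) = 1020/7 + 510*sqrt(10)/7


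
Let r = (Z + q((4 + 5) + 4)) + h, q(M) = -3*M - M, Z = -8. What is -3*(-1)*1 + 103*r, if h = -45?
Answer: -10812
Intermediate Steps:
q(M) = -4*M
r = -105 (r = (-8 - 4*((4 + 5) + 4)) - 45 = (-8 - 4*(9 + 4)) - 45 = (-8 - 4*13) - 45 = (-8 - 52) - 45 = -60 - 45 = -105)
-3*(-1)*1 + 103*r = -3*(-1)*1 + 103*(-105) = 3*1 - 10815 = 3 - 10815 = -10812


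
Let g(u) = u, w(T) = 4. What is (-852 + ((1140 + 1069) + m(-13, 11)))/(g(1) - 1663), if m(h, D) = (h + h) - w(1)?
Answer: -1327/1662 ≈ -0.79844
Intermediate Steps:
m(h, D) = -4 + 2*h (m(h, D) = (h + h) - 1*4 = 2*h - 4 = -4 + 2*h)
(-852 + ((1140 + 1069) + m(-13, 11)))/(g(1) - 1663) = (-852 + ((1140 + 1069) + (-4 + 2*(-13))))/(1 - 1663) = (-852 + (2209 + (-4 - 26)))/(-1662) = (-852 + (2209 - 30))*(-1/1662) = (-852 + 2179)*(-1/1662) = 1327*(-1/1662) = -1327/1662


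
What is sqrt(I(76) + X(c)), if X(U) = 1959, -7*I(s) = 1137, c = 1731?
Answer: 4*sqrt(5502)/7 ≈ 42.386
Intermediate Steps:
I(s) = -1137/7 (I(s) = -1/7*1137 = -1137/7)
sqrt(I(76) + X(c)) = sqrt(-1137/7 + 1959) = sqrt(12576/7) = 4*sqrt(5502)/7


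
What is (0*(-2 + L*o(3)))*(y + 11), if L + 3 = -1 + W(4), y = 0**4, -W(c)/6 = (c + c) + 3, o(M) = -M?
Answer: 0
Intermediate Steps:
W(c) = -18 - 12*c (W(c) = -6*((c + c) + 3) = -6*(2*c + 3) = -6*(3 + 2*c) = -18 - 12*c)
y = 0
L = -70 (L = -3 + (-1 + (-18 - 12*4)) = -3 + (-1 + (-18 - 48)) = -3 + (-1 - 66) = -3 - 67 = -70)
(0*(-2 + L*o(3)))*(y + 11) = (0*(-2 - (-70)*3))*(0 + 11) = (0*(-2 - 70*(-3)))*11 = (0*(-2 + 210))*11 = (0*208)*11 = 0*11 = 0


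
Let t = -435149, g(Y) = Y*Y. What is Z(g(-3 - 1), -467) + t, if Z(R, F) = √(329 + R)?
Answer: -435149 + √345 ≈ -4.3513e+5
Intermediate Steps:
g(Y) = Y²
Z(g(-3 - 1), -467) + t = √(329 + (-3 - 1)²) - 435149 = √(329 + (-4)²) - 435149 = √(329 + 16) - 435149 = √345 - 435149 = -435149 + √345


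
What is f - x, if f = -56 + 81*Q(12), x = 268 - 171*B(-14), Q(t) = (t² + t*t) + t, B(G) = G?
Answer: 21582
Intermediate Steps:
Q(t) = t + 2*t² (Q(t) = (t² + t²) + t = 2*t² + t = t + 2*t²)
x = 2662 (x = 268 - 171*(-14) = 268 + 2394 = 2662)
f = 24244 (f = -56 + 81*(12*(1 + 2*12)) = -56 + 81*(12*(1 + 24)) = -56 + 81*(12*25) = -56 + 81*300 = -56 + 24300 = 24244)
f - x = 24244 - 1*2662 = 24244 - 2662 = 21582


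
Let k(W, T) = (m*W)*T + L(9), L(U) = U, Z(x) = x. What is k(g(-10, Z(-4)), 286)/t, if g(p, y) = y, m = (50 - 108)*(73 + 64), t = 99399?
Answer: 9090233/99399 ≈ 91.452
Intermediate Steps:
m = -7946 (m = -58*137 = -7946)
k(W, T) = 9 - 7946*T*W (k(W, T) = (-7946*W)*T + 9 = -7946*T*W + 9 = 9 - 7946*T*W)
k(g(-10, Z(-4)), 286)/t = (9 - 7946*286*(-4))/99399 = (9 + 9090224)*(1/99399) = 9090233*(1/99399) = 9090233/99399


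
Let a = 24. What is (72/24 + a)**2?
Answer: 729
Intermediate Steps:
(72/24 + a)**2 = (72/24 + 24)**2 = (72*(1/24) + 24)**2 = (3 + 24)**2 = 27**2 = 729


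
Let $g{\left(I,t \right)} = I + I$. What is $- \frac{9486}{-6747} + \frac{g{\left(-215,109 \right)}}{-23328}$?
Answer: $\frac{37365103}{26232336} \approx 1.4244$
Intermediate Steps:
$g{\left(I,t \right)} = 2 I$
$- \frac{9486}{-6747} + \frac{g{\left(-215,109 \right)}}{-23328} = - \frac{9486}{-6747} + \frac{2 \left(-215\right)}{-23328} = \left(-9486\right) \left(- \frac{1}{6747}\right) - - \frac{215}{11664} = \frac{3162}{2249} + \frac{215}{11664} = \frac{37365103}{26232336}$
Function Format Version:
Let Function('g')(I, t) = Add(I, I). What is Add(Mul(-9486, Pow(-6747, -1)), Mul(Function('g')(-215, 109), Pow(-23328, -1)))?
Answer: Rational(37365103, 26232336) ≈ 1.4244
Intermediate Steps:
Function('g')(I, t) = Mul(2, I)
Add(Mul(-9486, Pow(-6747, -1)), Mul(Function('g')(-215, 109), Pow(-23328, -1))) = Add(Mul(-9486, Pow(-6747, -1)), Mul(Mul(2, -215), Pow(-23328, -1))) = Add(Mul(-9486, Rational(-1, 6747)), Mul(-430, Rational(-1, 23328))) = Add(Rational(3162, 2249), Rational(215, 11664)) = Rational(37365103, 26232336)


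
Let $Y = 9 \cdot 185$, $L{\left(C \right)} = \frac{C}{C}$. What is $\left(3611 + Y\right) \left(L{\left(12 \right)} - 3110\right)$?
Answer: $-16403084$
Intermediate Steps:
$L{\left(C \right)} = 1$
$Y = 1665$
$\left(3611 + Y\right) \left(L{\left(12 \right)} - 3110\right) = \left(3611 + 1665\right) \left(1 - 3110\right) = 5276 \left(-3109\right) = -16403084$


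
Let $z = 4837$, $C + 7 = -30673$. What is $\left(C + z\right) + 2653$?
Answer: $-23190$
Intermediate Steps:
$C = -30680$ ($C = -7 - 30673 = -30680$)
$\left(C + z\right) + 2653 = \left(-30680 + 4837\right) + 2653 = -25843 + 2653 = -23190$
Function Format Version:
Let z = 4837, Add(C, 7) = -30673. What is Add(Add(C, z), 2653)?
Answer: -23190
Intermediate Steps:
C = -30680 (C = Add(-7, -30673) = -30680)
Add(Add(C, z), 2653) = Add(Add(-30680, 4837), 2653) = Add(-25843, 2653) = -23190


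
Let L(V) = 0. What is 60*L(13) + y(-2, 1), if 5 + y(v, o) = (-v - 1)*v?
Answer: -7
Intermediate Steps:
y(v, o) = -5 + v*(-1 - v) (y(v, o) = -5 + (-v - 1)*v = -5 + (-1 - v)*v = -5 + v*(-1 - v))
60*L(13) + y(-2, 1) = 60*0 + (-5 - 1*(-2) - 1*(-2)²) = 0 + (-5 + 2 - 1*4) = 0 + (-5 + 2 - 4) = 0 - 7 = -7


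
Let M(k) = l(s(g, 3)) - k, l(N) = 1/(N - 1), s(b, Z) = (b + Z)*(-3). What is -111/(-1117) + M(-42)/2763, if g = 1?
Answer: 4595774/40121523 ≈ 0.11455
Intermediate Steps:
s(b, Z) = -3*Z - 3*b (s(b, Z) = (Z + b)*(-3) = -3*Z - 3*b)
l(N) = 1/(-1 + N)
M(k) = -1/13 - k (M(k) = 1/(-1 + (-3*3 - 3*1)) - k = 1/(-1 + (-9 - 3)) - k = 1/(-1 - 12) - k = 1/(-13) - k = -1/13 - k)
-111/(-1117) + M(-42)/2763 = -111/(-1117) + (-1/13 - 1*(-42))/2763 = -111*(-1/1117) + (-1/13 + 42)*(1/2763) = 111/1117 + (545/13)*(1/2763) = 111/1117 + 545/35919 = 4595774/40121523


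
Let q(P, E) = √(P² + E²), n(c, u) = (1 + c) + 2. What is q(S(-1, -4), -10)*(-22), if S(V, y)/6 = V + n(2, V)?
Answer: -572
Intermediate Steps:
n(c, u) = 3 + c
S(V, y) = 30 + 6*V (S(V, y) = 6*(V + (3 + 2)) = 6*(V + 5) = 6*(5 + V) = 30 + 6*V)
q(P, E) = √(E² + P²)
q(S(-1, -4), -10)*(-22) = √((-10)² + (30 + 6*(-1))²)*(-22) = √(100 + (30 - 6)²)*(-22) = √(100 + 24²)*(-22) = √(100 + 576)*(-22) = √676*(-22) = 26*(-22) = -572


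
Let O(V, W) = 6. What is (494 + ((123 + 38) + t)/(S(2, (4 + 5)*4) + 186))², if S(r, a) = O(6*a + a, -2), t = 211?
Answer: 62964225/256 ≈ 2.4595e+5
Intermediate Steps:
S(r, a) = 6
(494 + ((123 + 38) + t)/(S(2, (4 + 5)*4) + 186))² = (494 + ((123 + 38) + 211)/(6 + 186))² = (494 + (161 + 211)/192)² = (494 + 372*(1/192))² = (494 + 31/16)² = (7935/16)² = 62964225/256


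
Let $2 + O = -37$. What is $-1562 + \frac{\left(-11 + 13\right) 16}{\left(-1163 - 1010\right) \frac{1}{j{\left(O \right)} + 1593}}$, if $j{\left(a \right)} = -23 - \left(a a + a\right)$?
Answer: $- \frac{3397042}{2173} \approx -1563.3$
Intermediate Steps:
$O = -39$ ($O = -2 - 37 = -39$)
$j{\left(a \right)} = -23 - a - a^{2}$ ($j{\left(a \right)} = -23 - \left(a^{2} + a\right) = -23 - \left(a + a^{2}\right) = -23 - a - a^{2}$)
$-1562 + \frac{\left(-11 + 13\right) 16}{\left(-1163 - 1010\right) \frac{1}{j{\left(O \right)} + 1593}} = -1562 + \frac{\left(-11 + 13\right) 16}{\left(-1163 - 1010\right) \frac{1}{\left(-23 - -39 - \left(-39\right)^{2}\right) + 1593}} = -1562 + \frac{2 \cdot 16}{\left(-2173\right) \frac{1}{\left(-23 + 39 - 1521\right) + 1593}} = -1562 + \frac{32}{\left(-2173\right) \frac{1}{\left(-23 + 39 - 1521\right) + 1593}} = -1562 + \frac{32}{\left(-2173\right) \frac{1}{-1505 + 1593}} = -1562 + \frac{32}{\left(-2173\right) \frac{1}{88}} = -1562 + \frac{32}{- \frac{2173}{88}} = -1562 + 32 \left(- \frac{88}{2173}\right) = -1562 - \frac{2816}{2173} = - \frac{3397042}{2173}$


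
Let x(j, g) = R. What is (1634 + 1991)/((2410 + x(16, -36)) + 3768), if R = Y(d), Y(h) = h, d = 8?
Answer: 3625/6186 ≈ 0.58600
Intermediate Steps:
R = 8
x(j, g) = 8
(1634 + 1991)/((2410 + x(16, -36)) + 3768) = (1634 + 1991)/((2410 + 8) + 3768) = 3625/(2418 + 3768) = 3625/6186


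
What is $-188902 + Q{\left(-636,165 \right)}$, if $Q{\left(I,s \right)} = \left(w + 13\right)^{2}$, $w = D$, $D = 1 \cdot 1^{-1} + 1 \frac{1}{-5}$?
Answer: $- \frac{4717789}{25} \approx -1.8871 \cdot 10^{5}$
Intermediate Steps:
$D = \frac{4}{5}$ ($D = 1 \cdot 1 + 1 \left(- \frac{1}{5}\right) = 1 - \frac{1}{5} = \frac{4}{5} \approx 0.8$)
$w = \frac{4}{5} \approx 0.8$
$Q{\left(I,s \right)} = \frac{4761}{25}$ ($Q{\left(I,s \right)} = \left(\frac{4}{5} + 13\right)^{2} = \left(\frac{69}{5}\right)^{2} = \frac{4761}{25}$)
$-188902 + Q{\left(-636,165 \right)} = -188902 + \frac{4761}{25} = - \frac{4717789}{25}$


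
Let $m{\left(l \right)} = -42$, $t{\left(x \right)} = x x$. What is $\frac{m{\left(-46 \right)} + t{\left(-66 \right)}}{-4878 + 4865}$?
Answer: $- \frac{4314}{13} \approx -331.85$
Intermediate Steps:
$t{\left(x \right)} = x^{2}$
$\frac{m{\left(-46 \right)} + t{\left(-66 \right)}}{-4878 + 4865} = \frac{-42 + \left(-66\right)^{2}}{-4878 + 4865} = \frac{-42 + 4356}{-13} = 4314 \left(- \frac{1}{13}\right) = - \frac{4314}{13}$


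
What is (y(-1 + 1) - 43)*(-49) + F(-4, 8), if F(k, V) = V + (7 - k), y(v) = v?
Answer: 2126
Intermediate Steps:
F(k, V) = 7 + V - k
(y(-1 + 1) - 43)*(-49) + F(-4, 8) = ((-1 + 1) - 43)*(-49) + (7 + 8 - 1*(-4)) = (0 - 43)*(-49) + (7 + 8 + 4) = -43*(-49) + 19 = 2107 + 19 = 2126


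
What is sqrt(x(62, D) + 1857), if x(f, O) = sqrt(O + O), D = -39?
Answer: sqrt(1857 + I*sqrt(78)) ≈ 43.093 + 0.1025*I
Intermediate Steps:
x(f, O) = sqrt(2)*sqrt(O) (x(f, O) = sqrt(2*O) = sqrt(2)*sqrt(O))
sqrt(x(62, D) + 1857) = sqrt(sqrt(2)*sqrt(-39) + 1857) = sqrt(sqrt(2)*(I*sqrt(39)) + 1857) = sqrt(I*sqrt(78) + 1857) = sqrt(1857 + I*sqrt(78))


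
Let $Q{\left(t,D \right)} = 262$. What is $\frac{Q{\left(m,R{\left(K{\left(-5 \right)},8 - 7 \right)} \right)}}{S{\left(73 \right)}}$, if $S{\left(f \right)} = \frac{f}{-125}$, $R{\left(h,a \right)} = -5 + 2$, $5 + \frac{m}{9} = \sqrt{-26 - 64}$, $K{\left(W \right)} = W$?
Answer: $- \frac{32750}{73} \approx -448.63$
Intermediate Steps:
$m = -45 + 27 i \sqrt{10}$ ($m = -45 + 9 \sqrt{-26 - 64} = -45 + 9 \sqrt{-90} = -45 + 9 \cdot 3 i \sqrt{10} = -45 + 27 i \sqrt{10} \approx -45.0 + 85.381 i$)
$R{\left(h,a \right)} = -3$
$S{\left(f \right)} = - \frac{f}{125}$ ($S{\left(f \right)} = f \left(- \frac{1}{125}\right) = - \frac{f}{125}$)
$\frac{Q{\left(m,R{\left(K{\left(-5 \right)},8 - 7 \right)} \right)}}{S{\left(73 \right)}} = \frac{262}{\left(- \frac{1}{125}\right) 73} = \frac{262}{- \frac{73}{125}} = 262 \left(- \frac{125}{73}\right) = - \frac{32750}{73}$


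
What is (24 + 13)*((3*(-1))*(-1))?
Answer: 111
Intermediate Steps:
(24 + 13)*((3*(-1))*(-1)) = 37*(-3*(-1)) = 37*3 = 111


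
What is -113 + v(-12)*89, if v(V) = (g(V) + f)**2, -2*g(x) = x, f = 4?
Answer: 8787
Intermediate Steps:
g(x) = -x/2
v(V) = (4 - V/2)**2 (v(V) = (-V/2 + 4)**2 = (4 - V/2)**2)
-113 + v(-12)*89 = -113 + ((-8 - 12)**2/4)*89 = -113 + ((1/4)*(-20)**2)*89 = -113 + ((1/4)*400)*89 = -113 + 100*89 = -113 + 8900 = 8787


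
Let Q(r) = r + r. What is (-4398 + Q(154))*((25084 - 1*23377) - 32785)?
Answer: 127109020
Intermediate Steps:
Q(r) = 2*r
(-4398 + Q(154))*((25084 - 1*23377) - 32785) = (-4398 + 2*154)*((25084 - 1*23377) - 32785) = (-4398 + 308)*((25084 - 23377) - 32785) = -4090*(1707 - 32785) = -4090*(-31078) = 127109020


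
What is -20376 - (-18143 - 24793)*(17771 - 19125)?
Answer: -58155720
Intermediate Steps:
-20376 - (-18143 - 24793)*(17771 - 19125) = -20376 - (-42936)*(-1354) = -20376 - 1*58135344 = -20376 - 58135344 = -58155720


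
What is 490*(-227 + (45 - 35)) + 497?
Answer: -105833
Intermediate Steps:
490*(-227 + (45 - 35)) + 497 = 490*(-227 + 10) + 497 = 490*(-217) + 497 = -106330 + 497 = -105833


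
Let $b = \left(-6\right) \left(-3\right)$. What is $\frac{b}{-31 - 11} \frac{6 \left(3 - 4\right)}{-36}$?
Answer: $- \frac{1}{14} \approx -0.071429$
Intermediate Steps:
$b = 18$
$\frac{b}{-31 - 11} \frac{6 \left(3 - 4\right)}{-36} = \frac{18}{-31 - 11} \frac{6 \left(3 - 4\right)}{-36} = \frac{18}{-42} \cdot 6 \left(-1\right) \left(- \frac{1}{36}\right) = 18 \left(- \frac{1}{42}\right) \left(\left(-6\right) \left(- \frac{1}{36}\right)\right) = \left(- \frac{3}{7}\right) \frac{1}{6} = - \frac{1}{14}$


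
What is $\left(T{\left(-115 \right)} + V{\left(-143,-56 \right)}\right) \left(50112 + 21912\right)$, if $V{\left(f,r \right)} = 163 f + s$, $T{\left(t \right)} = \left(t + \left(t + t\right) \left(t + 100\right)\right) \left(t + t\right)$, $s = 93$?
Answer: $-56918118384$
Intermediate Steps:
$T{\left(t \right)} = 2 t \left(t + 2 t \left(100 + t\right)\right)$ ($T{\left(t \right)} = \left(t + 2 t \left(100 + t\right)\right) 2 t = 2 t \left(t + 2 t \left(100 + t\right)\right)$)
$V{\left(f,r \right)} = 93 + 163 f$ ($V{\left(f,r \right)} = 163 f + 93 = 93 + 163 f$)
$\left(T{\left(-115 \right)} + V{\left(-143,-56 \right)}\right) \left(50112 + 21912\right) = \left(\left(-115\right)^{2} \left(402 + 4 \left(-115\right)\right) + \left(93 + 163 \left(-143\right)\right)\right) \left(50112 + 21912\right) = \left(13225 \left(402 - 460\right) + \left(93 - 23309\right)\right) 72024 = \left(13225 \left(-58\right) - 23216\right) 72024 = \left(-767050 - 23216\right) 72024 = \left(-790266\right) 72024 = -56918118384$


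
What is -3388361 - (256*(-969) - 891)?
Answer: -3139406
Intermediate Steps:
-3388361 - (256*(-969) - 891) = -3388361 - (-248064 - 891) = -3388361 - 1*(-248955) = -3388361 + 248955 = -3139406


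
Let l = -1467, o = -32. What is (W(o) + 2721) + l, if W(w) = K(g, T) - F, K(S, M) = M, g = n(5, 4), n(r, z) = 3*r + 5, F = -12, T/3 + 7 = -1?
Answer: 1242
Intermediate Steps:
T = -24 (T = -21 + 3*(-1) = -21 - 3 = -24)
n(r, z) = 5 + 3*r
g = 20 (g = 5 + 3*5 = 5 + 15 = 20)
W(w) = -12 (W(w) = -24 - 1*(-12) = -24 + 12 = -12)
(W(o) + 2721) + l = (-12 + 2721) - 1467 = 2709 - 1467 = 1242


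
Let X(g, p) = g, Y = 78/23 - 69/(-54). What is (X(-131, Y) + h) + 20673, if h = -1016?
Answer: 19526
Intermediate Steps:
Y = 1933/414 (Y = 78*(1/23) - 69*(-1/54) = 78/23 + 23/18 = 1933/414 ≈ 4.6691)
(X(-131, Y) + h) + 20673 = (-131 - 1016) + 20673 = -1147 + 20673 = 19526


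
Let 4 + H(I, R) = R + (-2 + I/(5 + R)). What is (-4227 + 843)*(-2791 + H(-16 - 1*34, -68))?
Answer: 67847320/7 ≈ 9.6925e+6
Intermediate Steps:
H(I, R) = -6 + R + I/(5 + R) (H(I, R) = -4 + (R + (-2 + I/(5 + R))) = -4 + (-2 + R + I/(5 + R)) = -6 + R + I/(5 + R))
(-4227 + 843)*(-2791 + H(-16 - 1*34, -68)) = (-4227 + 843)*(-2791 + (-30 + (-16 - 1*34) + (-68)² - 1*(-68))/(5 - 68)) = -3384*(-2791 + (-30 + (-16 - 34) + 4624 + 68)/(-63)) = -3384*(-2791 - (-30 - 50 + 4624 + 68)/63) = -3384*(-2791 - 1/63*4612) = -3384*(-2791 - 4612/63) = -3384*(-180445/63) = 67847320/7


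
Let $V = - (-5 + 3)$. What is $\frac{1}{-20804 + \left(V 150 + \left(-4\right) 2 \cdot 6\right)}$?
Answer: $- \frac{1}{20552} \approx -4.8657 \cdot 10^{-5}$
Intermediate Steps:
$V = 2$ ($V = \left(-1\right) \left(-2\right) = 2$)
$\frac{1}{-20804 + \left(V 150 + \left(-4\right) 2 \cdot 6\right)} = \frac{1}{-20804 + \left(2 \cdot 150 + \left(-4\right) 2 \cdot 6\right)} = \frac{1}{-20804 + \left(300 - 48\right)} = \frac{1}{-20804 + 252} = \frac{1}{-20552} = - \frac{1}{20552}$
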